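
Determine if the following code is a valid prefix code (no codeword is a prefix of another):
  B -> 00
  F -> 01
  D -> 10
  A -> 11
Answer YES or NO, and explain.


Checking each pair (does one codeword prefix another?):
  B='00' vs F='01': no prefix
  B='00' vs D='10': no prefix
  B='00' vs A='11': no prefix
  F='01' vs B='00': no prefix
  F='01' vs D='10': no prefix
  F='01' vs A='11': no prefix
  D='10' vs B='00': no prefix
  D='10' vs F='01': no prefix
  D='10' vs A='11': no prefix
  A='11' vs B='00': no prefix
  A='11' vs F='01': no prefix
  A='11' vs D='10': no prefix
No violation found over all pairs.

YES -- this is a valid prefix code. No codeword is a prefix of any other codeword.


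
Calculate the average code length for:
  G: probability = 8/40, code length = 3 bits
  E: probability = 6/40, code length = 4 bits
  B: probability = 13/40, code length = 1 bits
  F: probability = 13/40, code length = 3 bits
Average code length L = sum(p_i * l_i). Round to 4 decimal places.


Weighted contributions p_i * l_i:
  G: (8/40) * 3 = 24/40
  E: (6/40) * 4 = 24/40
  B: (13/40) * 1 = 13/40
  F: (13/40) * 3 = 39/40
Sum = (24 + 24 + 13 + 39)/40 = 100/40

L = 100/40 = 2.5000 bits/symbol


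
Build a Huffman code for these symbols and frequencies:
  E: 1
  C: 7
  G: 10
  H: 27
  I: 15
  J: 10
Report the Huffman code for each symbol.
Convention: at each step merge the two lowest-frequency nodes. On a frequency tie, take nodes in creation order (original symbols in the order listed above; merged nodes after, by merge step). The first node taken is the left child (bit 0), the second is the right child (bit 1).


Huffman tree construction:
Step 1: Merge E(1) + C(7) = 8
Step 2: Merge (E+C)(8) + G(10) = 18
Step 3: Merge J(10) + I(15) = 25
Step 4: Merge ((E+C)+G)(18) + (J+I)(25) = 43
Step 5: Merge H(27) + (((E+C)+G)+(J+I))(43) = 70
Read each symbol's code off the tree from the root (left child = 0, right child = 1).

Codes:
  E: 1000 (length 4)
  C: 1001 (length 4)
  G: 101 (length 3)
  H: 0 (length 1)
  I: 111 (length 3)
  J: 110 (length 3)
Average code length: 164/70 = 2.3429 bits/symbol


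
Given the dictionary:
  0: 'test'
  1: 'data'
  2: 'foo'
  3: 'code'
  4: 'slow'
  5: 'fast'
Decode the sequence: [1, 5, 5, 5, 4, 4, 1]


Look up each index in the dictionary:
  1 -> 'data'
  5 -> 'fast'
  5 -> 'fast'
  5 -> 'fast'
  4 -> 'slow'
  4 -> 'slow'
  1 -> 'data'

Decoded: "data fast fast fast slow slow data"


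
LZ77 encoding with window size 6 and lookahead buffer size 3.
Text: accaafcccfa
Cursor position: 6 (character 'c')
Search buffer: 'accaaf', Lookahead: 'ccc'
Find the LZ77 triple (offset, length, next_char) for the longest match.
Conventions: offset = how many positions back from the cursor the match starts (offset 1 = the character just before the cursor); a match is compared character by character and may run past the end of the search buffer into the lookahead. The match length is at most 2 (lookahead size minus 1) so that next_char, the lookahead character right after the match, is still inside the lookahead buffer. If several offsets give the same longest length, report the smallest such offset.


Try each offset into the search buffer:
  offset=1 (pos 5, char 'f'): match length 0
  offset=2 (pos 4, char 'a'): match length 0
  offset=3 (pos 3, char 'a'): match length 0
  offset=4 (pos 2, char 'c'): match length 1
  offset=5 (pos 1, char 'c'): match length 2
  offset=6 (pos 0, char 'a'): match length 0
Longest match has length 2 at offset 5.
next_char = character at position 6 + 2 = 8 -> 'c'

Best match: offset=5, length=2 (matching 'cc' starting at position 1)
LZ77 triple: (5, 2, 'c')


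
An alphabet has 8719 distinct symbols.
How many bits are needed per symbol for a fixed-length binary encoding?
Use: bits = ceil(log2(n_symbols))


log2(8719) = 13.0899
Bracket: 2^13 = 8192 < 8719 <= 2^14 = 16384
So ceil(log2(8719)) = 14

bits = ceil(log2(8719)) = ceil(13.0899) = 14 bits


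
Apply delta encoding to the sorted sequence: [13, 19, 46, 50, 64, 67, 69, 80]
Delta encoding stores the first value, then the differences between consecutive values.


First value: 13
Deltas:
  19 - 13 = 6
  46 - 19 = 27
  50 - 46 = 4
  64 - 50 = 14
  67 - 64 = 3
  69 - 67 = 2
  80 - 69 = 11


Delta encoded: [13, 6, 27, 4, 14, 3, 2, 11]


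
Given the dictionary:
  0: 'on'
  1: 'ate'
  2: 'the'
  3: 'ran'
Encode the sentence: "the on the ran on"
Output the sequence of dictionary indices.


Look up each word in the dictionary:
  'the' -> 2
  'on' -> 0
  'the' -> 2
  'ran' -> 3
  'on' -> 0

Encoded: [2, 0, 2, 3, 0]


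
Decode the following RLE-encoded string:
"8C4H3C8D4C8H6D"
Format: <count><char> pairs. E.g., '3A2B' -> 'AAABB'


Expanding each <count><char> pair:
  8C -> 'CCCCCCCC'
  4H -> 'HHHH'
  3C -> 'CCC'
  8D -> 'DDDDDDDD'
  4C -> 'CCCC'
  8H -> 'HHHHHHHH'
  6D -> 'DDDDDD'

Decoded = CCCCCCCCHHHHCCCDDDDDDDDCCCCHHHHHHHHDDDDDD


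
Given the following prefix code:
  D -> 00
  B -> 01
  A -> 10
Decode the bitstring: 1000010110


Decoding step by step:
Bits 10 -> A
Bits 00 -> D
Bits 01 -> B
Bits 01 -> B
Bits 10 -> A


Decoded message: ADBBA


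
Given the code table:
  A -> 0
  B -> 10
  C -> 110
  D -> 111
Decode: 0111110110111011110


Decoding:
0 -> A
111 -> D
110 -> C
110 -> C
111 -> D
0 -> A
111 -> D
10 -> B


Result: ADCCDADB


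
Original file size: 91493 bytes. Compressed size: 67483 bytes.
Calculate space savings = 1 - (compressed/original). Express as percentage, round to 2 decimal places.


ratio = compressed/original = 67483/91493 = 0.737576
savings = 1 - ratio = 1 - 0.737576 = 0.262424
as a percentage: 0.262424 * 100 = 26.24%

Space savings = 1 - 67483/91493 = 26.24%


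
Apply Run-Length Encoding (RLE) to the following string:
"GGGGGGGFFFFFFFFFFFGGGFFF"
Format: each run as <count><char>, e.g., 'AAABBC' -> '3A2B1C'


Scanning runs left to right:
  i=0: run of 'G' x 7 -> '7G'
  i=7: run of 'F' x 11 -> '11F'
  i=18: run of 'G' x 3 -> '3G'
  i=21: run of 'F' x 3 -> '3F'

RLE = 7G11F3G3F


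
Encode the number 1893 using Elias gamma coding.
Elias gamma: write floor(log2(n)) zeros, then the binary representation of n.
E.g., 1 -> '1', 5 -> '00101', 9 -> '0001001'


num_bits = floor(log2(1893)) + 1 = 11
leading_zeros = num_bits - 1 = 10
binary(1893) = 11101100101

Elias gamma(1893) = '0000000000' + '11101100101' = 000000000011101100101 (21 bits)


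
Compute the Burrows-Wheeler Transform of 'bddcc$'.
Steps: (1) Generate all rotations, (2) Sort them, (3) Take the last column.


Rotations (sorted):
  0: $bddcc -> last char: c
  1: bddcc$ -> last char: $
  2: c$bddc -> last char: c
  3: cc$bdd -> last char: d
  4: dcc$bd -> last char: d
  5: ddcc$b -> last char: b


BWT = c$cddb


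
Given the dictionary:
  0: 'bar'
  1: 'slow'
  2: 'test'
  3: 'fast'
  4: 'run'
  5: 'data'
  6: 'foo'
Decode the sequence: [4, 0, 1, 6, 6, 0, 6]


Look up each index in the dictionary:
  4 -> 'run'
  0 -> 'bar'
  1 -> 'slow'
  6 -> 'foo'
  6 -> 'foo'
  0 -> 'bar'
  6 -> 'foo'

Decoded: "run bar slow foo foo bar foo"


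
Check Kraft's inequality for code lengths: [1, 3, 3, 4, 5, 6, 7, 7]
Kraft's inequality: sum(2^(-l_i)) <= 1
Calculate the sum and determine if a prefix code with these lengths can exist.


Sum = 2^(-1) + 2^(-3) + 2^(-3) + 2^(-4) + 2^(-5) + 2^(-6) + 2^(-7) + 2^(-7)
    = 0.5 + 0.125 + 0.125 + 0.0625 + 0.03125 + 0.015625 + 0.0078125 + 0.0078125
    = 112/128 = 0.875
Since 0.875 <= 1, Kraft's inequality IS satisfied.
A prefix code with these lengths CAN exist.

Kraft sum = 0.875. Satisfied.


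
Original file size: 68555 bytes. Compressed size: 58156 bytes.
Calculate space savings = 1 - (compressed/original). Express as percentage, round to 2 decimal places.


ratio = compressed/original = 58156/68555 = 0.848312
savings = 1 - ratio = 1 - 0.848312 = 0.151688
as a percentage: 0.151688 * 100 = 15.17%

Space savings = 1 - 58156/68555 = 15.17%


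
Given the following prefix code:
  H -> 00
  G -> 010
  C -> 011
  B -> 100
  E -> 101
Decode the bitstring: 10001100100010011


Decoding step by step:
Bits 100 -> B
Bits 011 -> C
Bits 00 -> H
Bits 100 -> B
Bits 010 -> G
Bits 011 -> C


Decoded message: BCHBGC


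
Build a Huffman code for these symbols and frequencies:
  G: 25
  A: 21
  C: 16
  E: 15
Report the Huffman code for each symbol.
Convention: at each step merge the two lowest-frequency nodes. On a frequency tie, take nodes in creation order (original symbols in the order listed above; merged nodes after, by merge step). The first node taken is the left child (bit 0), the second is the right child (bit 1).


Huffman tree construction:
Step 1: Merge E(15) + C(16) = 31
Step 2: Merge A(21) + G(25) = 46
Step 3: Merge (E+C)(31) + (A+G)(46) = 77
Read each symbol's code off the tree from the root (left child = 0, right child = 1).

Codes:
  G: 11 (length 2)
  A: 10 (length 2)
  C: 01 (length 2)
  E: 00 (length 2)
Average code length: 154/77 = 2.0000 bits/symbol


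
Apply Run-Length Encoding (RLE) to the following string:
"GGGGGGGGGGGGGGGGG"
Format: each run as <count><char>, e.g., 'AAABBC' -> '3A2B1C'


Scanning runs left to right:
  i=0: run of 'G' x 17 -> '17G'

RLE = 17G


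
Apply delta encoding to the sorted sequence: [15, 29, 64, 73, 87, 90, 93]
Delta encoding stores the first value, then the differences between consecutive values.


First value: 15
Deltas:
  29 - 15 = 14
  64 - 29 = 35
  73 - 64 = 9
  87 - 73 = 14
  90 - 87 = 3
  93 - 90 = 3


Delta encoded: [15, 14, 35, 9, 14, 3, 3]


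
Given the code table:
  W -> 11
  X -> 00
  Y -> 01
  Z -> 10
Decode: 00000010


Decoding:
00 -> X
00 -> X
00 -> X
10 -> Z


Result: XXXZ


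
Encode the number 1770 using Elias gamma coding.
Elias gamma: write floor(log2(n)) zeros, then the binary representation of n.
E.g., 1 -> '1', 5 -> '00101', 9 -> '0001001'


num_bits = floor(log2(1770)) + 1 = 11
leading_zeros = num_bits - 1 = 10
binary(1770) = 11011101010

Elias gamma(1770) = '0000000000' + '11011101010' = 000000000011011101010 (21 bits)


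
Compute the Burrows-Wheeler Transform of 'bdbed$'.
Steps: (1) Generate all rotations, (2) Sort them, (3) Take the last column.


Rotations (sorted):
  0: $bdbed -> last char: d
  1: bdbed$ -> last char: $
  2: bed$bd -> last char: d
  3: d$bdbe -> last char: e
  4: dbed$b -> last char: b
  5: ed$bdb -> last char: b


BWT = d$debb


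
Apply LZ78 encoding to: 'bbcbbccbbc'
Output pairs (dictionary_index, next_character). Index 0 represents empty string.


LZ78 encoding steps:
Dictionary: {0: ''}
Step 1: w='' (idx 0), next='b' -> output (0, 'b'), add 'b' as idx 1
Step 2: w='b' (idx 1), next='c' -> output (1, 'c'), add 'bc' as idx 2
Step 3: w='b' (idx 1), next='b' -> output (1, 'b'), add 'bb' as idx 3
Step 4: w='' (idx 0), next='c' -> output (0, 'c'), add 'c' as idx 4
Step 5: w='c' (idx 4), next='b' -> output (4, 'b'), add 'cb' as idx 5
Step 6: w='bc' (idx 2), end of input -> output (2, '')


Encoded: [(0, 'b'), (1, 'c'), (1, 'b'), (0, 'c'), (4, 'b'), (2, '')]


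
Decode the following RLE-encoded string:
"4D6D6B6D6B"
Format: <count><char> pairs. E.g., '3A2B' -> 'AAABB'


Expanding each <count><char> pair:
  4D -> 'DDDD'
  6D -> 'DDDDDD'
  6B -> 'BBBBBB'
  6D -> 'DDDDDD'
  6B -> 'BBBBBB'

Decoded = DDDDDDDDDDBBBBBBDDDDDDBBBBBB


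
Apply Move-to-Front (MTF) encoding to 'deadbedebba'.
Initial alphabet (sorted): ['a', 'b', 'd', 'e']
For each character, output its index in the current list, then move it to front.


MTF encoding:
'd': index 2 in ['a', 'b', 'd', 'e'] -> ['d', 'a', 'b', 'e']
'e': index 3 in ['d', 'a', 'b', 'e'] -> ['e', 'd', 'a', 'b']
'a': index 2 in ['e', 'd', 'a', 'b'] -> ['a', 'e', 'd', 'b']
'd': index 2 in ['a', 'e', 'd', 'b'] -> ['d', 'a', 'e', 'b']
'b': index 3 in ['d', 'a', 'e', 'b'] -> ['b', 'd', 'a', 'e']
'e': index 3 in ['b', 'd', 'a', 'e'] -> ['e', 'b', 'd', 'a']
'd': index 2 in ['e', 'b', 'd', 'a'] -> ['d', 'e', 'b', 'a']
'e': index 1 in ['d', 'e', 'b', 'a'] -> ['e', 'd', 'b', 'a']
'b': index 2 in ['e', 'd', 'b', 'a'] -> ['b', 'e', 'd', 'a']
'b': index 0 in ['b', 'e', 'd', 'a'] -> ['b', 'e', 'd', 'a']
'a': index 3 in ['b', 'e', 'd', 'a'] -> ['a', 'b', 'e', 'd']


Output: [2, 3, 2, 2, 3, 3, 2, 1, 2, 0, 3]


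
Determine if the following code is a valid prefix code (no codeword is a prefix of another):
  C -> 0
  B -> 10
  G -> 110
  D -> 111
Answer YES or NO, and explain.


Checking each pair (does one codeword prefix another?):
  C='0' vs B='10': no prefix
  C='0' vs G='110': no prefix
  C='0' vs D='111': no prefix
  B='10' vs C='0': no prefix
  B='10' vs G='110': no prefix
  B='10' vs D='111': no prefix
  G='110' vs C='0': no prefix
  G='110' vs B='10': no prefix
  G='110' vs D='111': no prefix
  D='111' vs C='0': no prefix
  D='111' vs B='10': no prefix
  D='111' vs G='110': no prefix
No violation found over all pairs.

YES -- this is a valid prefix code. No codeword is a prefix of any other codeword.


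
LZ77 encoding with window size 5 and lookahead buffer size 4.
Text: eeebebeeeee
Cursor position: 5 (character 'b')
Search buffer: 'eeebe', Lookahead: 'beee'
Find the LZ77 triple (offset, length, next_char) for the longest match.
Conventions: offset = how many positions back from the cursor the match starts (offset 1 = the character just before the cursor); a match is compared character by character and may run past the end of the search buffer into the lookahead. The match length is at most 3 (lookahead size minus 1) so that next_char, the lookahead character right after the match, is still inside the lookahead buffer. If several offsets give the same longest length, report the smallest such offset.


Try each offset into the search buffer:
  offset=1 (pos 4, char 'e'): match length 0
  offset=2 (pos 3, char 'b'): match length 2
  offset=3 (pos 2, char 'e'): match length 0
  offset=4 (pos 1, char 'e'): match length 0
  offset=5 (pos 0, char 'e'): match length 0
Longest match has length 2 at offset 2.
next_char = character at position 5 + 2 = 7 -> 'e'

Best match: offset=2, length=2 (matching 'be' starting at position 3)
LZ77 triple: (2, 2, 'e')


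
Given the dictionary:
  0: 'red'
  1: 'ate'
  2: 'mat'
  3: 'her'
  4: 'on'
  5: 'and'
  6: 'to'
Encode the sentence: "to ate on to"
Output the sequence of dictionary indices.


Look up each word in the dictionary:
  'to' -> 6
  'ate' -> 1
  'on' -> 4
  'to' -> 6

Encoded: [6, 1, 4, 6]


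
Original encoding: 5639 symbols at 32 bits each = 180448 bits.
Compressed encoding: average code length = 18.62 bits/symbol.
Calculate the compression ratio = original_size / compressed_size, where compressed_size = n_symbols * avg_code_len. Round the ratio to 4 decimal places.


original_size = n_symbols * orig_bits = 5639 * 32 = 180448 bits
compressed_size = n_symbols * avg_code_len = 5639 * 18.62 = 104998.18 bits
ratio = original_size / compressed_size = 180448 / 104998.18 = 1.7186

Compression ratio = 1.7186


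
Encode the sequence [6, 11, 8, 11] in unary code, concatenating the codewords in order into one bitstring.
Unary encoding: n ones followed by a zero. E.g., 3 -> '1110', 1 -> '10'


Encode each number as n ones followed by a terminating 0:
  6 -> 1111110 (7 bits)
  11 -> 111111111110 (12 bits)
  8 -> 111111110 (9 bits)
  11 -> 111111111110 (12 bits)
Total length = 7 + 12 + 9 + 12 = 40 bits.

Unary([6, 11, 8, 11]) = 1111110111111111110111111110111111111110 (40 bits)


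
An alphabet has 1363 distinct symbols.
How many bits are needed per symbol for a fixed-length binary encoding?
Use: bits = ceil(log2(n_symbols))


log2(1363) = 10.4126
Bracket: 2^10 = 1024 < 1363 <= 2^11 = 2048
So ceil(log2(1363)) = 11

bits = ceil(log2(1363)) = ceil(10.4126) = 11 bits


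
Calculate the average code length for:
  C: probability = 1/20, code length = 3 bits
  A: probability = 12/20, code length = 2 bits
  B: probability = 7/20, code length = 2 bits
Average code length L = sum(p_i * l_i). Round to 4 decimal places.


Weighted contributions p_i * l_i:
  C: (1/20) * 3 = 3/20
  A: (12/20) * 2 = 24/20
  B: (7/20) * 2 = 14/20
Sum = (3 + 24 + 14)/20 = 41/20

L = 41/20 = 2.0500 bits/symbol


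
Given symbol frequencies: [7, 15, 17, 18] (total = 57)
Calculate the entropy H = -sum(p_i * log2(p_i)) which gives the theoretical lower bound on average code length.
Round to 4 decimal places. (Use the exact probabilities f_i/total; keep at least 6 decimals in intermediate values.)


Per-symbol terms -p_i * log2(p_i) with p_i = f_i/57:
  p = 7/57 = 0.122807: log2(p) = -3.025535, -p*log2(p) = 0.371557
  p = 15/57 = 0.263158: log2(p) = -1.925999, -p*log2(p) = 0.506842
  p = 17/57 = 0.298246: log2(p) = -1.745427, -p*log2(p) = 0.520566
  p = 18/57 = 0.315789: log2(p) = -1.662965, -p*log2(p) = 0.525147
H = 0.371557 + 0.506842 + 0.520566 + 0.525147 = 1.924112

H = 1.9241 bits/symbol


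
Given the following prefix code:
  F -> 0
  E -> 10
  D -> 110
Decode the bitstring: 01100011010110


Decoding step by step:
Bits 0 -> F
Bits 110 -> D
Bits 0 -> F
Bits 0 -> F
Bits 110 -> D
Bits 10 -> E
Bits 110 -> D


Decoded message: FDFFDED


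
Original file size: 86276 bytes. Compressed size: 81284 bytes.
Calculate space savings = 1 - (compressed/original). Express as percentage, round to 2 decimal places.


ratio = compressed/original = 81284/86276 = 0.942139
savings = 1 - ratio = 1 - 0.942139 = 0.057861
as a percentage: 0.057861 * 100 = 5.79%

Space savings = 1 - 81284/86276 = 5.79%


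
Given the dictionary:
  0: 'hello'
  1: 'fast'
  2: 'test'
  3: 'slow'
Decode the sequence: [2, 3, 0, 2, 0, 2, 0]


Look up each index in the dictionary:
  2 -> 'test'
  3 -> 'slow'
  0 -> 'hello'
  2 -> 'test'
  0 -> 'hello'
  2 -> 'test'
  0 -> 'hello'

Decoded: "test slow hello test hello test hello"


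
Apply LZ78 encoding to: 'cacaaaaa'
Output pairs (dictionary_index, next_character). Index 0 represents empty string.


LZ78 encoding steps:
Dictionary: {0: ''}
Step 1: w='' (idx 0), next='c' -> output (0, 'c'), add 'c' as idx 1
Step 2: w='' (idx 0), next='a' -> output (0, 'a'), add 'a' as idx 2
Step 3: w='c' (idx 1), next='a' -> output (1, 'a'), add 'ca' as idx 3
Step 4: w='a' (idx 2), next='a' -> output (2, 'a'), add 'aa' as idx 4
Step 5: w='aa' (idx 4), end of input -> output (4, '')


Encoded: [(0, 'c'), (0, 'a'), (1, 'a'), (2, 'a'), (4, '')]


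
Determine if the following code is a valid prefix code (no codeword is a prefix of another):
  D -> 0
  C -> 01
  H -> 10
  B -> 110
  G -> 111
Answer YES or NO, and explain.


Checking each pair (does one codeword prefix another?):
  D='0' vs C='01': prefix -- VIOLATION

NO -- this is NOT a valid prefix code. D (0) is a prefix of C (01).


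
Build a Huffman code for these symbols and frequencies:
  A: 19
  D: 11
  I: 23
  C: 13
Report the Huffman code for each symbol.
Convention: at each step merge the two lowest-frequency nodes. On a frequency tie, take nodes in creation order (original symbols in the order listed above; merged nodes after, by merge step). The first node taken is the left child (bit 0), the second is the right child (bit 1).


Huffman tree construction:
Step 1: Merge D(11) + C(13) = 24
Step 2: Merge A(19) + I(23) = 42
Step 3: Merge (D+C)(24) + (A+I)(42) = 66
Read each symbol's code off the tree from the root (left child = 0, right child = 1).

Codes:
  A: 10 (length 2)
  D: 00 (length 2)
  I: 11 (length 2)
  C: 01 (length 2)
Average code length: 132/66 = 2.0000 bits/symbol


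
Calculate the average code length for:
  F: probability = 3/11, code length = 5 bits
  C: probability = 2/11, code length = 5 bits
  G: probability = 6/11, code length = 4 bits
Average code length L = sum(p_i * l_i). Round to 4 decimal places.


Weighted contributions p_i * l_i:
  F: (3/11) * 5 = 15/11
  C: (2/11) * 5 = 10/11
  G: (6/11) * 4 = 24/11
Sum = (15 + 10 + 24)/11 = 49/11

L = 49/11 = 4.4545 bits/symbol


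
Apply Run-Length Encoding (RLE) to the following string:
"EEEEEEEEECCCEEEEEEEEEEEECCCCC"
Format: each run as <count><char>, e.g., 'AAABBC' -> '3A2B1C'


Scanning runs left to right:
  i=0: run of 'E' x 9 -> '9E'
  i=9: run of 'C' x 3 -> '3C'
  i=12: run of 'E' x 12 -> '12E'
  i=24: run of 'C' x 5 -> '5C'

RLE = 9E3C12E5C


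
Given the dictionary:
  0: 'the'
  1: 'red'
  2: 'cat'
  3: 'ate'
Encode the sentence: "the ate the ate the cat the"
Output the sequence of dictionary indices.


Look up each word in the dictionary:
  'the' -> 0
  'ate' -> 3
  'the' -> 0
  'ate' -> 3
  'the' -> 0
  'cat' -> 2
  'the' -> 0

Encoded: [0, 3, 0, 3, 0, 2, 0]


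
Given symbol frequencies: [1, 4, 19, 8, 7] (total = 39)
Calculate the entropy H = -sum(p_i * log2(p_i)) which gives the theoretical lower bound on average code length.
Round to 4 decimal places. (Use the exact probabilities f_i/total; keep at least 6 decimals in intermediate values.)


Per-symbol terms -p_i * log2(p_i) with p_i = f_i/39:
  p = 1/39 = 0.025641: log2(p) = -5.285402, -p*log2(p) = 0.135523
  p = 4/39 = 0.102564: log2(p) = -3.285402, -p*log2(p) = 0.336964
  p = 19/39 = 0.487179: log2(p) = -1.037475, -p*log2(p) = 0.505436
  p = 8/39 = 0.205128: log2(p) = -2.285402, -p*log2(p) = 0.468800
  p = 7/39 = 0.179487: log2(p) = -2.478047, -p*log2(p) = 0.444778
H = 0.135523 + 0.336964 + 0.505436 + 0.468800 + 0.444778 = 1.891501

H = 1.8915 bits/symbol


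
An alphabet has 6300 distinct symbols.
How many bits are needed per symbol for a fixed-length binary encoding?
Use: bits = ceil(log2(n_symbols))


log2(6300) = 12.6211
Bracket: 2^12 = 4096 < 6300 <= 2^13 = 8192
So ceil(log2(6300)) = 13

bits = ceil(log2(6300)) = ceil(12.6211) = 13 bits


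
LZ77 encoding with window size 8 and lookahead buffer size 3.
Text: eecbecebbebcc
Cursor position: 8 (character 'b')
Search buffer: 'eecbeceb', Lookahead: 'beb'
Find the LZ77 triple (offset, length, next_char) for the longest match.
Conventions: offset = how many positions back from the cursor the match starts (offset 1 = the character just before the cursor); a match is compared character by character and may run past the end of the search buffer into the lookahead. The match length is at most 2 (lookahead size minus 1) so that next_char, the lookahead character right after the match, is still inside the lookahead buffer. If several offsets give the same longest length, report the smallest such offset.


Try each offset into the search buffer:
  offset=1 (pos 7, char 'b'): match length 1
  offset=2 (pos 6, char 'e'): match length 0
  offset=3 (pos 5, char 'c'): match length 0
  offset=4 (pos 4, char 'e'): match length 0
  offset=5 (pos 3, char 'b'): match length 2
  offset=6 (pos 2, char 'c'): match length 0
  offset=7 (pos 1, char 'e'): match length 0
  offset=8 (pos 0, char 'e'): match length 0
Longest match has length 2 at offset 5.
next_char = character at position 8 + 2 = 10 -> 'b'

Best match: offset=5, length=2 (matching 'be' starting at position 3)
LZ77 triple: (5, 2, 'b')


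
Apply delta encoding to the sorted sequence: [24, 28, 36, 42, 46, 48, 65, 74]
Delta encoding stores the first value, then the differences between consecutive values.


First value: 24
Deltas:
  28 - 24 = 4
  36 - 28 = 8
  42 - 36 = 6
  46 - 42 = 4
  48 - 46 = 2
  65 - 48 = 17
  74 - 65 = 9


Delta encoded: [24, 4, 8, 6, 4, 2, 17, 9]


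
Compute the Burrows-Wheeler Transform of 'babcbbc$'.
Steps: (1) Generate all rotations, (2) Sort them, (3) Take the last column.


Rotations (sorted):
  0: $babcbbc -> last char: c
  1: abcbbc$b -> last char: b
  2: babcbbc$ -> last char: $
  3: bbc$babc -> last char: c
  4: bc$babcb -> last char: b
  5: bcbbc$ba -> last char: a
  6: c$babcbb -> last char: b
  7: cbbc$bab -> last char: b


BWT = cb$cbabb


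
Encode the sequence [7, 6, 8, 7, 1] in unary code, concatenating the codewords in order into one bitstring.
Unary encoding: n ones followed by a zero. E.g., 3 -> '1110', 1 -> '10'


Encode each number as n ones followed by a terminating 0:
  7 -> 11111110 (8 bits)
  6 -> 1111110 (7 bits)
  8 -> 111111110 (9 bits)
  7 -> 11111110 (8 bits)
  1 -> 10 (2 bits)
Total length = 8 + 7 + 9 + 8 + 2 = 34 bits.

Unary([7, 6, 8, 7, 1]) = 1111111011111101111111101111111010 (34 bits)


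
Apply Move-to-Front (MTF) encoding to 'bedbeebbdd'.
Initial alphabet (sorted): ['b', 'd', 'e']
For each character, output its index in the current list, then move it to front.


MTF encoding:
'b': index 0 in ['b', 'd', 'e'] -> ['b', 'd', 'e']
'e': index 2 in ['b', 'd', 'e'] -> ['e', 'b', 'd']
'd': index 2 in ['e', 'b', 'd'] -> ['d', 'e', 'b']
'b': index 2 in ['d', 'e', 'b'] -> ['b', 'd', 'e']
'e': index 2 in ['b', 'd', 'e'] -> ['e', 'b', 'd']
'e': index 0 in ['e', 'b', 'd'] -> ['e', 'b', 'd']
'b': index 1 in ['e', 'b', 'd'] -> ['b', 'e', 'd']
'b': index 0 in ['b', 'e', 'd'] -> ['b', 'e', 'd']
'd': index 2 in ['b', 'e', 'd'] -> ['d', 'b', 'e']
'd': index 0 in ['d', 'b', 'e'] -> ['d', 'b', 'e']


Output: [0, 2, 2, 2, 2, 0, 1, 0, 2, 0]


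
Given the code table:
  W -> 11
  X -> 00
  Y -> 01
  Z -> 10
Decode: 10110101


Decoding:
10 -> Z
11 -> W
01 -> Y
01 -> Y


Result: ZWYY


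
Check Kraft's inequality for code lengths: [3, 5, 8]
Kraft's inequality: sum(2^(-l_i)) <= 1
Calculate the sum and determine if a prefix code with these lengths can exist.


Sum = 2^(-3) + 2^(-5) + 2^(-8)
    = 0.125 + 0.03125 + 0.00390625
    = 41/256 = 0.16015625
Since 0.16015625 <= 1, Kraft's inequality IS satisfied.
A prefix code with these lengths CAN exist.

Kraft sum = 0.16015625. Satisfied.


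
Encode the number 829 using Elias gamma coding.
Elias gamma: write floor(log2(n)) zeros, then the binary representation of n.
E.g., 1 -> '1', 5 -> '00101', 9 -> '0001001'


num_bits = floor(log2(829)) + 1 = 10
leading_zeros = num_bits - 1 = 9
binary(829) = 1100111101

Elias gamma(829) = '000000000' + '1100111101' = 0000000001100111101 (19 bits)


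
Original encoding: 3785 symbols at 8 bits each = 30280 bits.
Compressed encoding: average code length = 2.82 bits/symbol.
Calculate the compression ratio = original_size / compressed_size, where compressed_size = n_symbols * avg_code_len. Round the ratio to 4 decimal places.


original_size = n_symbols * orig_bits = 3785 * 8 = 30280 bits
compressed_size = n_symbols * avg_code_len = 3785 * 2.82 = 10673.7 bits
ratio = original_size / compressed_size = 30280 / 10673.7 = 2.8369

Compression ratio = 2.8369


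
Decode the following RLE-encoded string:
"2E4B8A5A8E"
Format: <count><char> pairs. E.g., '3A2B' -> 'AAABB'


Expanding each <count><char> pair:
  2E -> 'EE'
  4B -> 'BBBB'
  8A -> 'AAAAAAAA'
  5A -> 'AAAAA'
  8E -> 'EEEEEEEE'

Decoded = EEBBBBAAAAAAAAAAAAAEEEEEEEE


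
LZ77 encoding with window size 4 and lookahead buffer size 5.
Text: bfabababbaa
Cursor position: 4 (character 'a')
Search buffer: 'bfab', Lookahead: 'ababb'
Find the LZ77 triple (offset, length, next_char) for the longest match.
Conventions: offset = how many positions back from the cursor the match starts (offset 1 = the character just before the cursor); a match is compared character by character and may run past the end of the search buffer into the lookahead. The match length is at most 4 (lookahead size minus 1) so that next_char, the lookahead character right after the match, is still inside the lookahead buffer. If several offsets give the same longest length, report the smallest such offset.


Try each offset into the search buffer:
  offset=1 (pos 3, char 'b'): match length 0
  offset=2 (pos 2, char 'a'): match length 4
  offset=3 (pos 1, char 'f'): match length 0
  offset=4 (pos 0, char 'b'): match length 0
Longest match has length 4 at offset 2.
next_char = character at position 4 + 4 = 8 -> 'b'

Best match: offset=2, length=4 (matching 'abab' starting at position 2)
LZ77 triple: (2, 4, 'b')


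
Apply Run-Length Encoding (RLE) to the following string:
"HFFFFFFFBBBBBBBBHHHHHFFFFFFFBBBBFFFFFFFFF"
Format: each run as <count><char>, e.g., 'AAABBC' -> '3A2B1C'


Scanning runs left to right:
  i=0: run of 'H' x 1 -> '1H'
  i=1: run of 'F' x 7 -> '7F'
  i=8: run of 'B' x 8 -> '8B'
  i=16: run of 'H' x 5 -> '5H'
  i=21: run of 'F' x 7 -> '7F'
  i=28: run of 'B' x 4 -> '4B'
  i=32: run of 'F' x 9 -> '9F'

RLE = 1H7F8B5H7F4B9F


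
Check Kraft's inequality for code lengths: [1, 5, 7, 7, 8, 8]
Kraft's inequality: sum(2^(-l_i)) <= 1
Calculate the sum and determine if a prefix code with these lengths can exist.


Sum = 2^(-1) + 2^(-5) + 2^(-7) + 2^(-7) + 2^(-8) + 2^(-8)
    = 0.5 + 0.03125 + 0.0078125 + 0.0078125 + 0.00390625 + 0.00390625
    = 142/256 = 0.5546875
Since 0.5546875 <= 1, Kraft's inequality IS satisfied.
A prefix code with these lengths CAN exist.

Kraft sum = 0.5546875. Satisfied.


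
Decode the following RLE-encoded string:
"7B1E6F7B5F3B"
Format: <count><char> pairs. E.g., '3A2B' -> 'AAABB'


Expanding each <count><char> pair:
  7B -> 'BBBBBBB'
  1E -> 'E'
  6F -> 'FFFFFF'
  7B -> 'BBBBBBB'
  5F -> 'FFFFF'
  3B -> 'BBB'

Decoded = BBBBBBBEFFFFFFBBBBBBBFFFFFBBB


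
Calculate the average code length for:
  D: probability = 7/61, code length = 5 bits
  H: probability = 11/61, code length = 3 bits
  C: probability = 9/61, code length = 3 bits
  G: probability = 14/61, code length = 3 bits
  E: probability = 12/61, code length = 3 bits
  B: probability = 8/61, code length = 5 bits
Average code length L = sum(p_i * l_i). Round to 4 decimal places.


Weighted contributions p_i * l_i:
  D: (7/61) * 5 = 35/61
  H: (11/61) * 3 = 33/61
  C: (9/61) * 3 = 27/61
  G: (14/61) * 3 = 42/61
  E: (12/61) * 3 = 36/61
  B: (8/61) * 5 = 40/61
Sum = (35 + 33 + 27 + 42 + 36 + 40)/61 = 213/61

L = 213/61 = 3.4918 bits/symbol


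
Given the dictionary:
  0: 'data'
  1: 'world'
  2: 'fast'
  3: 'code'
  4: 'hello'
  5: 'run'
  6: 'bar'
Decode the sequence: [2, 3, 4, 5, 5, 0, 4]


Look up each index in the dictionary:
  2 -> 'fast'
  3 -> 'code'
  4 -> 'hello'
  5 -> 'run'
  5 -> 'run'
  0 -> 'data'
  4 -> 'hello'

Decoded: "fast code hello run run data hello"


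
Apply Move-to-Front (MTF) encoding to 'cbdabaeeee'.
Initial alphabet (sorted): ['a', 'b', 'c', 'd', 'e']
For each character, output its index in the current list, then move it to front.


MTF encoding:
'c': index 2 in ['a', 'b', 'c', 'd', 'e'] -> ['c', 'a', 'b', 'd', 'e']
'b': index 2 in ['c', 'a', 'b', 'd', 'e'] -> ['b', 'c', 'a', 'd', 'e']
'd': index 3 in ['b', 'c', 'a', 'd', 'e'] -> ['d', 'b', 'c', 'a', 'e']
'a': index 3 in ['d', 'b', 'c', 'a', 'e'] -> ['a', 'd', 'b', 'c', 'e']
'b': index 2 in ['a', 'd', 'b', 'c', 'e'] -> ['b', 'a', 'd', 'c', 'e']
'a': index 1 in ['b', 'a', 'd', 'c', 'e'] -> ['a', 'b', 'd', 'c', 'e']
'e': index 4 in ['a', 'b', 'd', 'c', 'e'] -> ['e', 'a', 'b', 'd', 'c']
'e': index 0 in ['e', 'a', 'b', 'd', 'c'] -> ['e', 'a', 'b', 'd', 'c']
'e': index 0 in ['e', 'a', 'b', 'd', 'c'] -> ['e', 'a', 'b', 'd', 'c']
'e': index 0 in ['e', 'a', 'b', 'd', 'c'] -> ['e', 'a', 'b', 'd', 'c']


Output: [2, 2, 3, 3, 2, 1, 4, 0, 0, 0]


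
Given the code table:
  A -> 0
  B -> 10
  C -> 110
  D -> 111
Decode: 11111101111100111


Decoding:
111 -> D
111 -> D
0 -> A
111 -> D
110 -> C
0 -> A
111 -> D


Result: DDADCAD


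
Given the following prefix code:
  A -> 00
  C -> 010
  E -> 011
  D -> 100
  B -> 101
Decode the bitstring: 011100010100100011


Decoding step by step:
Bits 011 -> E
Bits 100 -> D
Bits 010 -> C
Bits 100 -> D
Bits 100 -> D
Bits 011 -> E


Decoded message: EDCDDE


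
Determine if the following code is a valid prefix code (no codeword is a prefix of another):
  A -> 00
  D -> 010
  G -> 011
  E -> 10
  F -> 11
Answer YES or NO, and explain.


Checking each pair (does one codeword prefix another?):
  A='00' vs D='010': no prefix
  A='00' vs G='011': no prefix
  A='00' vs E='10': no prefix
  A='00' vs F='11': no prefix
  D='010' vs A='00': no prefix
  D='010' vs G='011': no prefix
  D='010' vs E='10': no prefix
  D='010' vs F='11': no prefix
  G='011' vs A='00': no prefix
  G='011' vs D='010': no prefix
  G='011' vs E='10': no prefix
  G='011' vs F='11': no prefix
  E='10' vs A='00': no prefix
  E='10' vs D='010': no prefix
  E='10' vs G='011': no prefix
  E='10' vs F='11': no prefix
  F='11' vs A='00': no prefix
  F='11' vs D='010': no prefix
  F='11' vs G='011': no prefix
  F='11' vs E='10': no prefix
No violation found over all pairs.

YES -- this is a valid prefix code. No codeword is a prefix of any other codeword.


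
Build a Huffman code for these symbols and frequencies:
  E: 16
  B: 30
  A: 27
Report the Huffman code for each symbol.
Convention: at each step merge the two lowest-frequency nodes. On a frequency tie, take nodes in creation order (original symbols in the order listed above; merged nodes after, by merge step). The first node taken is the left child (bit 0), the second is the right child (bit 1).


Huffman tree construction:
Step 1: Merge E(16) + A(27) = 43
Step 2: Merge B(30) + (E+A)(43) = 73
Read each symbol's code off the tree from the root (left child = 0, right child = 1).

Codes:
  E: 10 (length 2)
  B: 0 (length 1)
  A: 11 (length 2)
Average code length: 116/73 = 1.5890 bits/symbol


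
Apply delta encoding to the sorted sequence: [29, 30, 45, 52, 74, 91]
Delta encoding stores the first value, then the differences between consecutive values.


First value: 29
Deltas:
  30 - 29 = 1
  45 - 30 = 15
  52 - 45 = 7
  74 - 52 = 22
  91 - 74 = 17


Delta encoded: [29, 1, 15, 7, 22, 17]


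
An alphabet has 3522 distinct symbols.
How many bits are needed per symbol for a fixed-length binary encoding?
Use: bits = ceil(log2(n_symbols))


log2(3522) = 11.7822
Bracket: 2^11 = 2048 < 3522 <= 2^12 = 4096
So ceil(log2(3522)) = 12

bits = ceil(log2(3522)) = ceil(11.7822) = 12 bits


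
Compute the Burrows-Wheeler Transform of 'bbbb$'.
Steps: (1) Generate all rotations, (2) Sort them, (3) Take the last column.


Rotations (sorted):
  0: $bbbb -> last char: b
  1: b$bbb -> last char: b
  2: bb$bb -> last char: b
  3: bbb$b -> last char: b
  4: bbbb$ -> last char: $


BWT = bbbb$


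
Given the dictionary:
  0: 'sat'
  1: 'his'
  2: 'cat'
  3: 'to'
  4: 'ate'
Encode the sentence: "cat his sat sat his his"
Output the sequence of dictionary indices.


Look up each word in the dictionary:
  'cat' -> 2
  'his' -> 1
  'sat' -> 0
  'sat' -> 0
  'his' -> 1
  'his' -> 1

Encoded: [2, 1, 0, 0, 1, 1]


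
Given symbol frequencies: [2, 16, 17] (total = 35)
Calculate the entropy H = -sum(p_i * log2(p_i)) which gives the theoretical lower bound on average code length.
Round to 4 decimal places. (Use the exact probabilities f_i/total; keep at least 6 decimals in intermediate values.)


Per-symbol terms -p_i * log2(p_i) with p_i = f_i/35:
  p = 2/35 = 0.057143: log2(p) = -4.129283, -p*log2(p) = 0.235959
  p = 16/35 = 0.457143: log2(p) = -1.129283, -p*log2(p) = 0.516244
  p = 17/35 = 0.485714: log2(p) = -1.041820, -p*log2(p) = 0.506027
H = 0.235959 + 0.516244 + 0.506027 = 1.258230

H = 1.2582 bits/symbol


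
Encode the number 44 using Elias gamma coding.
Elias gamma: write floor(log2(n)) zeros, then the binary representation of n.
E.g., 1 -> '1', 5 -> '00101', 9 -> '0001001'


num_bits = floor(log2(44)) + 1 = 6
leading_zeros = num_bits - 1 = 5
binary(44) = 101100

Elias gamma(44) = '00000' + '101100' = 00000101100 (11 bits)


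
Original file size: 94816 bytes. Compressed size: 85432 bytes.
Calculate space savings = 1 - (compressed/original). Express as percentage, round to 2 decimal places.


ratio = compressed/original = 85432/94816 = 0.901029
savings = 1 - ratio = 1 - 0.901029 = 0.098971
as a percentage: 0.098971 * 100 = 9.9%

Space savings = 1 - 85432/94816 = 9.9%


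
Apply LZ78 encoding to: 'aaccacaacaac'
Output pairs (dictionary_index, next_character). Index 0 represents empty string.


LZ78 encoding steps:
Dictionary: {0: ''}
Step 1: w='' (idx 0), next='a' -> output (0, 'a'), add 'a' as idx 1
Step 2: w='a' (idx 1), next='c' -> output (1, 'c'), add 'ac' as idx 2
Step 3: w='' (idx 0), next='c' -> output (0, 'c'), add 'c' as idx 3
Step 4: w='ac' (idx 2), next='a' -> output (2, 'a'), add 'aca' as idx 4
Step 5: w='aca' (idx 4), next='a' -> output (4, 'a'), add 'acaa' as idx 5
Step 6: w='c' (idx 3), end of input -> output (3, '')


Encoded: [(0, 'a'), (1, 'c'), (0, 'c'), (2, 'a'), (4, 'a'), (3, '')]


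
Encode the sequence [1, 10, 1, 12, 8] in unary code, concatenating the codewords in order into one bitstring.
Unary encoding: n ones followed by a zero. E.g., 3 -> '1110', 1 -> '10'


Encode each number as n ones followed by a terminating 0:
  1 -> 10 (2 bits)
  10 -> 11111111110 (11 bits)
  1 -> 10 (2 bits)
  12 -> 1111111111110 (13 bits)
  8 -> 111111110 (9 bits)
Total length = 2 + 11 + 2 + 13 + 9 = 37 bits.

Unary([1, 10, 1, 12, 8]) = 1011111111110101111111111110111111110 (37 bits)


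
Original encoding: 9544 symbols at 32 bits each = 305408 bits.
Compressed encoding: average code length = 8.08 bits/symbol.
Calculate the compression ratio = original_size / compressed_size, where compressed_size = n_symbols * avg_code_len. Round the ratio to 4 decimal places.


original_size = n_symbols * orig_bits = 9544 * 32 = 305408 bits
compressed_size = n_symbols * avg_code_len = 9544 * 8.08 = 77115.52 bits
ratio = original_size / compressed_size = 305408 / 77115.52 = 3.9604

Compression ratio = 3.9604


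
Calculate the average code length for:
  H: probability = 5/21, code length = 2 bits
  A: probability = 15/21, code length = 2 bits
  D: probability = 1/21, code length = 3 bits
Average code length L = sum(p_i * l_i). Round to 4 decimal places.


Weighted contributions p_i * l_i:
  H: (5/21) * 2 = 10/21
  A: (15/21) * 2 = 30/21
  D: (1/21) * 3 = 3/21
Sum = (10 + 30 + 3)/21 = 43/21

L = 43/21 = 2.0476 bits/symbol


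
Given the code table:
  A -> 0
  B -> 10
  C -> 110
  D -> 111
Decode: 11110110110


Decoding:
111 -> D
10 -> B
110 -> C
110 -> C


Result: DBCC


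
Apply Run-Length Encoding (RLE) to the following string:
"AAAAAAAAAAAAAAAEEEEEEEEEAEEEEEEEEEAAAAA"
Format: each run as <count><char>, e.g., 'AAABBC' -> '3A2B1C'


Scanning runs left to right:
  i=0: run of 'A' x 15 -> '15A'
  i=15: run of 'E' x 9 -> '9E'
  i=24: run of 'A' x 1 -> '1A'
  i=25: run of 'E' x 9 -> '9E'
  i=34: run of 'A' x 5 -> '5A'

RLE = 15A9E1A9E5A


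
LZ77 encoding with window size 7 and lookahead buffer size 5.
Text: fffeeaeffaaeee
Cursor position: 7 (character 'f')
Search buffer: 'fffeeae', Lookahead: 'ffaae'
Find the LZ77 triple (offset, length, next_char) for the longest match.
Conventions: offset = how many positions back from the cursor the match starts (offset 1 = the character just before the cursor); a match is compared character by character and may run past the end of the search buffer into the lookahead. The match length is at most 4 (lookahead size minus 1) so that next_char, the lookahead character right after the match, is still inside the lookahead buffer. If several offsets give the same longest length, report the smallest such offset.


Try each offset into the search buffer:
  offset=1 (pos 6, char 'e'): match length 0
  offset=2 (pos 5, char 'a'): match length 0
  offset=3 (pos 4, char 'e'): match length 0
  offset=4 (pos 3, char 'e'): match length 0
  offset=5 (pos 2, char 'f'): match length 1
  offset=6 (pos 1, char 'f'): match length 2
  offset=7 (pos 0, char 'f'): match length 2
Longest match has length 2, found at offsets 6, 7; take the smallest, offset 6.
next_char = character at position 7 + 2 = 9 -> 'a'

Best match: offset=6, length=2 (matching 'ff' starting at position 1)
LZ77 triple: (6, 2, 'a')


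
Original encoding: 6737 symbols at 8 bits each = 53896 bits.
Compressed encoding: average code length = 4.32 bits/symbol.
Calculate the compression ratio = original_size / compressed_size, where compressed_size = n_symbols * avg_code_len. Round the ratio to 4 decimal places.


original_size = n_symbols * orig_bits = 6737 * 8 = 53896 bits
compressed_size = n_symbols * avg_code_len = 6737 * 4.32 = 29103.84 bits
ratio = original_size / compressed_size = 53896 / 29103.84 = 1.8519

Compression ratio = 1.8519


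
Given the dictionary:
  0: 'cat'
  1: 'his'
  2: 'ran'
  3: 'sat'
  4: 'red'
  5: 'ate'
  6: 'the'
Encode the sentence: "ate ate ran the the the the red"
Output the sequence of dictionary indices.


Look up each word in the dictionary:
  'ate' -> 5
  'ate' -> 5
  'ran' -> 2
  'the' -> 6
  'the' -> 6
  'the' -> 6
  'the' -> 6
  'red' -> 4

Encoded: [5, 5, 2, 6, 6, 6, 6, 4]
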